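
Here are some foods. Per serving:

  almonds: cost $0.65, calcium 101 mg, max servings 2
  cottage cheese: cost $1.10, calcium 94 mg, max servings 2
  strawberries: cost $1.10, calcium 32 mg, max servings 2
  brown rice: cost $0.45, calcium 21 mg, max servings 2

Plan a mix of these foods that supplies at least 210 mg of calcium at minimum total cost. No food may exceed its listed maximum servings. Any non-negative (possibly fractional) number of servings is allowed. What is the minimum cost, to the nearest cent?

Cost per mg of calcium: almonds $0.0064, cottage cheese $0.0117, brown rice $0.0214, strawberries $0.0344.
Take 2 servings of almonds: +202.0 mg calcium for $1.30 (total $1.30, still need 8.0 mg).
Take 0.08511 servings of cottage cheese: +8.0 mg calcium for $0.09 (total $1.39, still need 0.0 mg).
Filling from the cheapest source first is optimal under one linear minimum: $1.39.

$1.39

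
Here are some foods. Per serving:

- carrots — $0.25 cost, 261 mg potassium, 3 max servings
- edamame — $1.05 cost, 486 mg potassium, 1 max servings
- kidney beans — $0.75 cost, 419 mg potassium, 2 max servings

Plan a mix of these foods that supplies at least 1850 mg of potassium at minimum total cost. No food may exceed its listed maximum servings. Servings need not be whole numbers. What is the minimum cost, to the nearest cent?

Cost per mg of potassium: carrots $0.0010, kidney beans $0.0018, edamame $0.0022.
Take 3 servings of carrots: +783.0 mg potassium for $0.75 (total $0.75, still need 1067.0 mg).
Take 2 servings of kidney beans: +838.0 mg potassium for $1.50 (total $2.25, still need 229.0 mg).
Take 0.4712 servings of edamame: +229.0 mg potassium for $0.49 (total $2.74, still need 0.0 mg).
Greedy by cheapest-per-mg is optimal for a single linear constraint, so the minimum cost is $2.74.

$2.74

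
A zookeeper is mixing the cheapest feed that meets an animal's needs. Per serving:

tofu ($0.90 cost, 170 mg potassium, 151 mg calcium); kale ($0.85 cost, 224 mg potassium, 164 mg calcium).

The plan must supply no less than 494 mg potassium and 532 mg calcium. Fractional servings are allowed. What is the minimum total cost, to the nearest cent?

At the optimum either one food covers both requirements or two foods hit both targets exactly; no other combination can be cheaper.
tofu only: max(494/170, 532/151) = 3.523 servings → $3.17.
kale only: max(494/224, 532/164) = 3.244 servings → $2.76.
tofu + kale: intersection lies outside the first quadrant.
The minimum over all feasible corners is $2.76.

$2.76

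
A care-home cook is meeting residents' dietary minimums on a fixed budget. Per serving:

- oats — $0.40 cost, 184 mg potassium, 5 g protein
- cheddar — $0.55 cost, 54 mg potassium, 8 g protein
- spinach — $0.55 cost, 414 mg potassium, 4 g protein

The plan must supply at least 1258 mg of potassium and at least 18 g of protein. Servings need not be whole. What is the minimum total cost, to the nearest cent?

For a min-cost LP with two ≥-constraints, a basic feasible solution has at most two positive variables.
oats only: max(1258/184, 18/5) = 6.837 servings → $2.73.
cheddar only: max(1258/54, 18/8) = 23.3 servings → $12.81.
spinach only: max(1258/414, 18/4) = 4.5 servings → $2.48.
oats + cheddar with both targets exact would need a negative amount; discard.
oats + spinach with both tight: 1.814 servings and 2.232 servings → $1.95.
cheddar + spinach with both tight: 0.7817 servings and 2.937 servings → $2.05.
Cheapest feasible corner: $1.95.

$1.95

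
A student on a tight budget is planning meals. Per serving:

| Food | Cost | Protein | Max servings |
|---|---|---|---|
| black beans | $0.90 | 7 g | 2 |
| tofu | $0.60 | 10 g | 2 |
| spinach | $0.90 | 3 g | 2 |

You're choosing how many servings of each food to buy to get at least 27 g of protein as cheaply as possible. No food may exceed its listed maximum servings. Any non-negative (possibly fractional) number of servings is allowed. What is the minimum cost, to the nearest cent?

Cost per g of protein: tofu $0.0600, black beans $0.1286, spinach $0.3000.
Take 2 servings of tofu: +20.0 g protein for $1.20 (total $1.20, still need 7.0 g).
Take 1 serving of black beans: +7.0 g protein for $0.90 (total $2.10, still need 0.0 g).
Greedy by cheapest-per-g is optimal for a single linear constraint, so the minimum cost is $2.10.

$2.10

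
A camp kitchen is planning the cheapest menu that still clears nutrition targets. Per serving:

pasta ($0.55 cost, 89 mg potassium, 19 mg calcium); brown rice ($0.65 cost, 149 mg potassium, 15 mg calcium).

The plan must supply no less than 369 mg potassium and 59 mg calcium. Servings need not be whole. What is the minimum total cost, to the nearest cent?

$1.96

This is a tiny linear program; its minimum lies at a vertex of the feasible set. List the vertices and price them.
pasta only: max(369/89, 59/19) = 4.146 servings → $2.28.
brown rice only: max(369/149, 59/15) = 3.933 servings → $2.56.
pasta + brown rice with both tight: 2.176 servings and 1.176 servings → $1.96.
The minimum over all feasible corners is $1.96.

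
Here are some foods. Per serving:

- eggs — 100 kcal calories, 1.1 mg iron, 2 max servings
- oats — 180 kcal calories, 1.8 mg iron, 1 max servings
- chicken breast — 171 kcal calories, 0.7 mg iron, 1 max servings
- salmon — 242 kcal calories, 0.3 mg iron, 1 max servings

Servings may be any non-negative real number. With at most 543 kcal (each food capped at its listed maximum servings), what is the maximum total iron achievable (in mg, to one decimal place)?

Iron per kcal: eggs 0.011, oats 0.01, chicken breast 0.004094, salmon 0.00124.
Take 2 servings of eggs: uses 200 kcal, +2.2 mg iron (running total 2.2 mg).
Take 1 serving of oats: uses 180 kcal, +1.8 mg iron (running total 4.0 mg).
Take 0.9532 servings of chicken breast: uses 163 kcal, +0.7 mg iron (running total 4.7 mg).
Greedy by best ratio exhausts the calories allowance optimally: 4.7 mg.

4.7 mg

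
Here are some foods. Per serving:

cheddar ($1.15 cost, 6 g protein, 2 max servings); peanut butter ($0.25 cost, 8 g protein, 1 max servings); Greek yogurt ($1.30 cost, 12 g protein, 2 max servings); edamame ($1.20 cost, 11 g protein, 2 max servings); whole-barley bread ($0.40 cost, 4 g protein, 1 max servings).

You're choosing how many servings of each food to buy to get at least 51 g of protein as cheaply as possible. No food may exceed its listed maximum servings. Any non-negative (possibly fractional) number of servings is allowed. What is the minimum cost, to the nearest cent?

$4.89

Cost per g of protein: peanut butter $0.0312, whole-barley bread $0.1000, Greek yogurt $0.1083, edamame $0.1091, cheddar $0.1917.
Take 1 serving of peanut butter: +8.0 g protein for $0.25 (total $0.25, still need 43.0 g).
Take 1 serving of whole-barley bread: +4.0 g protein for $0.40 (total $0.65, still need 39.0 g).
Take 2 servings of Greek yogurt: +24.0 g protein for $2.60 (total $3.25, still need 15.0 g).
Take 1.364 servings of edamame: +15.0 g protein for $1.64 (total $4.89, still need 0.0 g).
Greedy by cheapest-per-g is optimal for a single linear constraint, so the minimum cost is $4.89.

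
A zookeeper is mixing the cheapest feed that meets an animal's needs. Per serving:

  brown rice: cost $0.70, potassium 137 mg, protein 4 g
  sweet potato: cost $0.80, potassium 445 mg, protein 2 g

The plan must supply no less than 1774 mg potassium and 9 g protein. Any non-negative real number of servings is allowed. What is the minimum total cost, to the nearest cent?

brown rice only: max(1774/137, 9/4) = 12.95 servings → $9.06.
sweet potato only: max(1774/445, 9/2) = 4.5 servings → $3.60.
brown rice + sweet potato with both tight: 0.3035 servings and 3.893 servings → $3.33.
Cheapest feasible corner: $3.33.

$3.33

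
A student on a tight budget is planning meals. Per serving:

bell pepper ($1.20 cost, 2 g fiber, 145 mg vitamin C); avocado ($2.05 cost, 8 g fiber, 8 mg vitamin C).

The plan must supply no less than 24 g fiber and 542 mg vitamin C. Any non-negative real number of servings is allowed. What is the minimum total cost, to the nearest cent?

$8.64

The cheapest plan sits at a corner of the feasible region — with two constraints it uses at most two foods.
bell pepper only: max(24/2, 542/145) = 12 servings → $14.40.
avocado only: max(24/8, 542/8) = 67.75 servings → $138.89.
bell pepper + avocado with both tight: 3.622 servings and 2.094 servings → $8.64.
So the least-cost plan costs $8.64.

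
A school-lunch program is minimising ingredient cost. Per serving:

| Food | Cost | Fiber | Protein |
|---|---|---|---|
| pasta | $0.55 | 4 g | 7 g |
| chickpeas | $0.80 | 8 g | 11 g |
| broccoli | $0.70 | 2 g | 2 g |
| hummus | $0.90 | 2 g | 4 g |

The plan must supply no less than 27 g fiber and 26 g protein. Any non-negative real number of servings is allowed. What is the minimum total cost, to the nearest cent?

$2.70

Check every corner: each single food scaled to meet both minima, and each pair solved so both constraints bind.
pasta only: max(27/4, 26/7) = 6.75 servings → $3.71.
chickpeas only: max(27/8, 26/11) = 3.375 servings → $2.70.
broccoli only: max(27/2, 26/2) = 13.5 servings → $9.45.
hummus only: max(27/2, 26/4) = 13.5 servings → $12.15.
pasta + chickpeas: the both-tight solution has a negative serving — not a feasible corner.
pasta + broccoli: intersection lies outside the first quadrant.
pasta + hummus: intersection lies outside the first quadrant.
chickpeas + broccoli: intersection lies outside the first quadrant.
chickpeas + hummus: the both-tight solution has a negative serving — not a feasible corner.
broccoli + hummus with both targets exact would need a negative amount; discard.
The minimum over all feasible corners is $2.70.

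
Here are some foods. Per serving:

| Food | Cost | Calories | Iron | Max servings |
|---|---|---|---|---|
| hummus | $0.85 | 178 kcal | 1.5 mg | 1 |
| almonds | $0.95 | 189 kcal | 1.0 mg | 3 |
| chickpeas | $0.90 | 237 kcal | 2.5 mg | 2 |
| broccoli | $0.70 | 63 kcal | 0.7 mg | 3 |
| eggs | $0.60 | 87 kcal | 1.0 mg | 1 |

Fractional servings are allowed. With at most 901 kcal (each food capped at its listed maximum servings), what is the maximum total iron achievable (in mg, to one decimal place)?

Iron per kcal: eggs 0.01149, broccoli 0.01111, chickpeas 0.01055, hummus 0.008427, almonds 0.005291.
Take 1 serving of eggs: uses 87 kcal, +1.0 mg iron (running total 1.0 mg).
Take 3 servings of broccoli: uses 189 kcal, +2.1 mg iron (running total 3.1 mg).
Take 2 servings of chickpeas: uses 474 kcal, +5.0 mg iron (running total 8.1 mg).
Take 0.8483 servings of hummus: uses 151 kcal, +1.3 mg iron (running total 9.4 mg).
Greedy by best ratio exhausts the calories allowance optimally: 9.4 mg.

9.4 mg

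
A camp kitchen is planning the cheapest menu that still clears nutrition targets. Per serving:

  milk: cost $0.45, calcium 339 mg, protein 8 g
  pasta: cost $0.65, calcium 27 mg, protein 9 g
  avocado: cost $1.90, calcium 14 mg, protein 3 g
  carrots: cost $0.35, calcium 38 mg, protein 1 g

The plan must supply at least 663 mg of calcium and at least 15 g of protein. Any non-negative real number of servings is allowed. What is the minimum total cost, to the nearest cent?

$0.88

An LP optimum is at a vertex; with two nutrient constraints at most two foods are used. Check each candidate.
milk only: max(663/339, 15/8) = 1.956 servings → $0.88.
pasta only: max(663/27, 15/9) = 24.56 servings → $15.96.
avocado only: max(663/14, 15/3) = 47.36 servings → $89.98.
carrots only: max(663/38, 15/1) = 17.45 servings → $6.11.
milk + pasta: intersection lies outside the first quadrant.
milk + avocado: the both-tight solution has a negative serving — not a feasible corner.
milk + carrots with both targets exact would need a negative amount; discard.
pasta + avocado: the both-tight solution has a negative serving — not a feasible corner.
pasta + carrots: intersection lies outside the first quadrant.
avocado + carrots with both targets exact would need a negative amount; discard.
The minimum over all feasible corners is $0.88.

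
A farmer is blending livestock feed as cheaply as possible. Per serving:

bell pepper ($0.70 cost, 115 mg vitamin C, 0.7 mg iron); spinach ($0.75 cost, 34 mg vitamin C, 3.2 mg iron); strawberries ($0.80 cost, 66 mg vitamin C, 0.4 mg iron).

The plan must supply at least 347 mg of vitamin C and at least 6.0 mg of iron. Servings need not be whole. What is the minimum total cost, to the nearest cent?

$2.82

bell pepper only: max(347/115, 6.0/0.7) = 8.571 servings → $6.00.
spinach only: max(347/34, 6.0/3.2) = 10.21 servings → $7.65.
strawberries only: max(347/66, 6.0/0.4) = 15 servings → $12.00.
bell pepper + spinach with both tight: 2.633 servings and 1.299 servings → $2.82.
bell pepper + strawberries: the both-tight solution has a negative serving — not a feasible corner.
spinach + strawberries with both tight: 1.302 servings and 4.587 servings → $4.65.
So the least-cost plan costs $2.82.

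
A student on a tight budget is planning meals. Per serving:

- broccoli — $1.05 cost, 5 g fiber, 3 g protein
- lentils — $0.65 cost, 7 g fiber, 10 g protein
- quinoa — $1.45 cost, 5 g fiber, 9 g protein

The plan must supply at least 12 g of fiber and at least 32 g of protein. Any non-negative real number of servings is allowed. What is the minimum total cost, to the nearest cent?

broccoli only: max(12/5, 32/3) = 10.67 servings → $11.20.
lentils only: max(12/7, 32/10) = 3.2 servings → $2.08.
quinoa only: max(12/5, 32/9) = 3.556 servings → $5.16.
broccoli + lentils with both targets exact would need a negative amount; discard.
broccoli + quinoa: the both-tight solution has a negative serving — not a feasible corner.
lentils + quinoa: the both-tight solution has a negative serving — not a feasible corner.
Cheapest feasible corner: $2.08.

$2.08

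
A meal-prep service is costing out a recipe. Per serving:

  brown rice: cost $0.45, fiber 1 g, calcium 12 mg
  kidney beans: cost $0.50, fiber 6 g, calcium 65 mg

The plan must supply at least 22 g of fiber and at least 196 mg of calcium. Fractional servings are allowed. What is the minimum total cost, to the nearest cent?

A basic optimal solution has at most two foods positive. Try each food alone and each pair with both targets met exactly.
brown rice only: max(22/1, 196/12) = 22 servings → $9.90.
kidney beans only: max(22/6, 196/65) = 3.667 servings → $1.83.
brown rice + kidney beans with both targets exact would need a negative amount; discard.
So the least-cost plan costs $1.83.

$1.83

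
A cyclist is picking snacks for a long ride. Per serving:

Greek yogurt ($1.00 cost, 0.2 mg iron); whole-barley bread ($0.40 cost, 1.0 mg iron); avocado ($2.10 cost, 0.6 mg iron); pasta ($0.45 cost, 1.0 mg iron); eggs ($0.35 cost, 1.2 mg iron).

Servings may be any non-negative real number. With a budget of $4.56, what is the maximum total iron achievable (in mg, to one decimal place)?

Iron per dollar: eggs 3.429, whole-barley bread 2.5, pasta 2.222, avocado 0.2857, Greek yogurt 0.2.
With no serving limits, spend the whole cost allowance on eggs: $4.56 / $0.35 × 1.2 mg = 15.6 mg.

15.6 mg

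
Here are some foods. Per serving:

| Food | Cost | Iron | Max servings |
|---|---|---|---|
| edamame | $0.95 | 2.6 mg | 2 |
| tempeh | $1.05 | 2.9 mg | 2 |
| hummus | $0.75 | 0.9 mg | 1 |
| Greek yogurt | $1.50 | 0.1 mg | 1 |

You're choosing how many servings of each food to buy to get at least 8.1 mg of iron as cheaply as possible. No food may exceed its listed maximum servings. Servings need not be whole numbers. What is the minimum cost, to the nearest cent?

Cost per mg of iron: tempeh $0.3621, edamame $0.3654, hummus $0.8333, Greek yogurt $15.0000.
Take 2 servings of tempeh: +5.8 mg iron for $2.10 (total $2.10, still need 2.3 mg).
Take 0.8846 servings of edamame: +2.3 mg iron for $0.84 (total $2.94, still need 0.0 mg).
Greedy by cheapest-per-mg is optimal for a single linear constraint, so the minimum cost is $2.94.

$2.94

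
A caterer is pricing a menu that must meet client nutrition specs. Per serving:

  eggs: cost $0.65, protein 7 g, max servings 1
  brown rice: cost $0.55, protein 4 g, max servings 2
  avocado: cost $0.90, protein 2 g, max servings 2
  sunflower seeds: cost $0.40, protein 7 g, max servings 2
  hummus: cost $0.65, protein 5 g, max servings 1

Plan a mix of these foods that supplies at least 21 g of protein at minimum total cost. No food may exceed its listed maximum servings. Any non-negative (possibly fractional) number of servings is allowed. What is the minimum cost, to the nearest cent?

$1.45

Cost per g of protein: sunflower seeds $0.0571, eggs $0.0929, hummus $0.1300, brown rice $0.1375, avocado $0.4500.
Take 2 servings of sunflower seeds: +14.0 g protein for $0.80 (total $0.80, still need 7.0 g).
Take 1 serving of eggs: +7.0 g protein for $0.65 (total $1.45, still need 0.0 g).
Filling from the cheapest source first is optimal under one linear minimum: $1.45.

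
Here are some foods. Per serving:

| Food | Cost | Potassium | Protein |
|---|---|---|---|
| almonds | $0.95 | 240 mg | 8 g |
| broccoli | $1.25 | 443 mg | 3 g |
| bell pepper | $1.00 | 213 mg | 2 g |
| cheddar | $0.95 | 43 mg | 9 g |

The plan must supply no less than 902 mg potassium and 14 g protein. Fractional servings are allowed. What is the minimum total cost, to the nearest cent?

Check every corner: each single food scaled to meet both minima, and each pair solved so both constraints bind.
almonds only: max(902/240, 14/8) = 3.758 servings → $3.57.
broccoli only: max(902/443, 14/3) = 4.667 servings → $5.83.
bell pepper only: max(902/213, 14/2) = 7 servings → $7.00.
cheddar only: max(902/43, 14/9) = 20.98 servings → $19.93.
almonds + broccoli with both tight: 1.238 servings and 1.365 servings → $2.88.
almonds + bell pepper with both tight: 0.9624 servings and 3.15 servings → $4.06.
almonds + cheddar: the both-tight solution has a negative serving — not a feasible corner.
broccoli + bell pepper: intersection lies outside the first quadrant.
broccoli + cheddar with both tight: 1.948 servings and 0.9062 servings → $3.30.
bell pepper + cheddar with both tight: 4.105 servings and 0.6434 servings → $4.72.
So the least-cost plan costs $2.88.

$2.88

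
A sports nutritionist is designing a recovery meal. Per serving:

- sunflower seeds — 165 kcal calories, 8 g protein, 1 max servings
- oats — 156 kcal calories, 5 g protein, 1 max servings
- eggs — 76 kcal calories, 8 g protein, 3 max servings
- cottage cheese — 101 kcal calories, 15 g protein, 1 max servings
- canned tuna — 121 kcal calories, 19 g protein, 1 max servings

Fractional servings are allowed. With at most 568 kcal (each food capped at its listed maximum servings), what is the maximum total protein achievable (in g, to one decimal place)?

Protein per kcal: canned tuna 0.157, cottage cheese 0.1485, eggs 0.1053, sunflower seeds 0.04848, oats 0.03205.
Take 1 serving of canned tuna: uses 121 kcal, +19.0 g protein (running total 19.0 g).
Take 1 serving of cottage cheese: uses 101 kcal, +15.0 g protein (running total 34.0 g).
Take 3 servings of eggs: uses 228 kcal, +24.0 g protein (running total 58.0 g).
Take 0.7152 servings of sunflower seeds: uses 118 kcal, +5.7 g protein (running total 63.7 g).
Greedy by best ratio exhausts the calories allowance optimally: 63.7 g.

63.7 g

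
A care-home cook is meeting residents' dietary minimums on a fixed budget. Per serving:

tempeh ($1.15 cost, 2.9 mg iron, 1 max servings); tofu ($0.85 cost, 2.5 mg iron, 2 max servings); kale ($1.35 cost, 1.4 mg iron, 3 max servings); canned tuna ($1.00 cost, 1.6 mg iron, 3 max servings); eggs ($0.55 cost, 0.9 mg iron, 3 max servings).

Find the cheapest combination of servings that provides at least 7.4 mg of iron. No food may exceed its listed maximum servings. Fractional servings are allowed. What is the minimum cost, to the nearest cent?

Cost per mg of iron: tofu $0.3400, tempeh $0.3966, eggs $0.6111, canned tuna $0.6250, kale $0.9643.
Take 2 servings of tofu: +5.0 mg iron for $1.70 (total $1.70, still need 2.4 mg).
Take 0.8276 servings of tempeh: +2.4 mg iron for $0.95 (total $2.65, still need 0.0 mg).
Greedy by cheapest-per-mg is optimal for a single linear constraint, so the minimum cost is $2.65.

$2.65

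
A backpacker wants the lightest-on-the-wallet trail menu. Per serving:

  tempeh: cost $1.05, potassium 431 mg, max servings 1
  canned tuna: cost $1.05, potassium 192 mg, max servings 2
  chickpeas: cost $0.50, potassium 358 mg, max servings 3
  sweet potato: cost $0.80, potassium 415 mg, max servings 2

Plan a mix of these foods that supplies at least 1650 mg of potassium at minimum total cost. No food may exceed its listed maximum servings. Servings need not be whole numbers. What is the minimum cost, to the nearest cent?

Cost per mg of potassium: chickpeas $0.0014, sweet potato $0.0019, tempeh $0.0024, canned tuna $0.0055.
Take 3 servings of chickpeas: +1074.0 mg potassium for $1.50 (total $1.50, still need 576.0 mg).
Take 1.388 servings of sweet potato: +576.0 mg potassium for $1.11 (total $2.61, still need 0.0 mg).
Greedy by cheapest-per-mg is optimal for a single linear constraint, so the minimum cost is $2.61.

$2.61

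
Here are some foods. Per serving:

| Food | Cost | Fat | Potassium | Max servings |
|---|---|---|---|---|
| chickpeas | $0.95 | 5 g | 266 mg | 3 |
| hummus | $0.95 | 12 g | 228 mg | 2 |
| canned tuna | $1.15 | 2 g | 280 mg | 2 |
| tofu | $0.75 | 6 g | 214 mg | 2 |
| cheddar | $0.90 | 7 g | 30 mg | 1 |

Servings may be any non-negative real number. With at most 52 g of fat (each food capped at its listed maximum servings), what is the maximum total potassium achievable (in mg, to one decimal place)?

2185.0 mg

Potassium per g fat: canned tuna 140, chickpeas 53.2, tofu 35.67, hummus 19, cheddar 4.286.
Take 2 servings of canned tuna: uses 4 g fat, +560.0 mg potassium (running total 560.0 mg).
Take 3 servings of chickpeas: uses 15 g fat, +798.0 mg potassium (running total 1358.0 mg).
Take 2 servings of tofu: uses 12 g fat, +428.0 mg potassium (running total 1786.0 mg).
Take 1.75 servings of hummus: uses 21 g fat, +399.0 mg potassium (running total 2185.0 mg).
Filling greedily by potassium-per-g fat is optimal for one linear limit, giving 2185.0 mg.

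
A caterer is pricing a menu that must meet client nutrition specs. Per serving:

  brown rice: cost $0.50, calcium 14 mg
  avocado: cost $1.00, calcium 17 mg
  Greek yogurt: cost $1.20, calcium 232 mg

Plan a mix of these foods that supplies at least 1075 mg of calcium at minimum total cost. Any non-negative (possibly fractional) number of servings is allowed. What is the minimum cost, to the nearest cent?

$5.56

Cost per mg of calcium: Greek yogurt $0.0052, brown rice $0.0357, avocado $0.0588.
With no serving limits, use only Greek yogurt: 1075 mg / 232 mg = 4.634 servings × $1.20 = $5.56.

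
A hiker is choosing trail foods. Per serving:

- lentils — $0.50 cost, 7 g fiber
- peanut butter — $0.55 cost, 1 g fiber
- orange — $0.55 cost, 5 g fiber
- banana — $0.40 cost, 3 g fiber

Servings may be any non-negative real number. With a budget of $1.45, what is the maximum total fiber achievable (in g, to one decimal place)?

20.3 g

Fiber per dollar: lentils 14, orange 9.091, banana 7.5, peanut butter 1.818.
With no serving limits, spend the whole cost allowance on lentils: $1.45 / $0.50 × 7 g = 20.3 g.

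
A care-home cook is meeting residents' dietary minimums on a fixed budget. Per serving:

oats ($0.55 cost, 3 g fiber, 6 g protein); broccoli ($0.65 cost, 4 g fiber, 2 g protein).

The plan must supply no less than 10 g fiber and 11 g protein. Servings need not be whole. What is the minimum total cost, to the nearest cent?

$1.71

A basic optimal solution has at most two foods positive. Try each food alone and each pair with both targets met exactly.
oats only: max(10/3, 11/6) = 3.333 servings → $1.83.
broccoli only: max(10/4, 11/2) = 5.5 servings → $3.58.
oats + broccoli with both tight: 1.333 servings and 1.5 servings → $1.71.
The minimum over all feasible corners is $1.71.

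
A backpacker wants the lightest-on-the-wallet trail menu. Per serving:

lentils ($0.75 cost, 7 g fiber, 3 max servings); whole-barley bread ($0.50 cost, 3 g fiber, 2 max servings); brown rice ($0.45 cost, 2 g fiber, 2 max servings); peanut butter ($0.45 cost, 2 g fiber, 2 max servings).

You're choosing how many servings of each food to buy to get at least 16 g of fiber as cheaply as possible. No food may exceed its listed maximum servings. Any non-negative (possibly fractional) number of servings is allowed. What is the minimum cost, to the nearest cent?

Cost per g of fiber: lentils $0.1071, whole-barley bread $0.1667, brown rice $0.2250, peanut butter $0.2250.
Take 2.286 servings of lentils: +16.0 g fiber for $1.71 (total $1.71, still need 0.0 g).
Greedy by cheapest-per-g is optimal for a single linear constraint, so the minimum cost is $1.71.

$1.71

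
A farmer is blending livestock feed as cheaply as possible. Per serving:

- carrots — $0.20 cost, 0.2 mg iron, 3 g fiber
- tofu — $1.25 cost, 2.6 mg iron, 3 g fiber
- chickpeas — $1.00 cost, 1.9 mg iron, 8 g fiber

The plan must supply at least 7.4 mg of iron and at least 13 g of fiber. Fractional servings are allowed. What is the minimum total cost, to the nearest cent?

$3.62

With two linear requirements the optimum uses one or two foods; enumerate the corners.
carrots only: max(7.4/0.2, 13/3) = 37 servings → $7.40.
tofu only: max(7.4/2.6, 13/3) = 4.333 servings → $5.42.
chickpeas only: max(7.4/1.9, 13/8) = 3.895 servings → $3.89.
carrots + tofu with both tight: 1.611 servings and 2.722 servings → $3.73.
carrots + chickpeas: intersection lies outside the first quadrant.
tofu + chickpeas with both tight: 2.285 servings and 0.7682 servings → $3.62.
Cheapest feasible corner: $3.62.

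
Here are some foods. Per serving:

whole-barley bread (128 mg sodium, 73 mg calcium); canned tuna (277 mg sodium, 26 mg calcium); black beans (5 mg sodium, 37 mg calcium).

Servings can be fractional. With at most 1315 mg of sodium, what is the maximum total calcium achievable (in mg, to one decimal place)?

9731.0 mg

Calcium per mg sodium: black beans 7.4, whole-barley bread 0.5703, canned tuna 0.09386.
With no serving limits, spend the whole sodium allowance on black beans: 1315 mg / 5 mg × 37 mg = 9731.0 mg.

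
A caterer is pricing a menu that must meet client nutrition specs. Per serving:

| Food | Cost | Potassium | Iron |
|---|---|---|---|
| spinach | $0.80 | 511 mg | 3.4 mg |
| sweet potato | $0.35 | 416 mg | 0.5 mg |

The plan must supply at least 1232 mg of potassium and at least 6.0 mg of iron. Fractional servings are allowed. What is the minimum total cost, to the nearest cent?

$1.64

At the optimum either one food covers both requirements or two foods hit both targets exactly; no other combination can be cheaper.
spinach only: max(1232/511, 6.0/3.4) = 2.411 servings → $1.93.
sweet potato only: max(1232/416, 6.0/0.5) = 12 servings → $4.20.
spinach + sweet potato with both tight: 1.622 servings and 0.9688 servings → $1.64.
The minimum over all feasible corners is $1.64.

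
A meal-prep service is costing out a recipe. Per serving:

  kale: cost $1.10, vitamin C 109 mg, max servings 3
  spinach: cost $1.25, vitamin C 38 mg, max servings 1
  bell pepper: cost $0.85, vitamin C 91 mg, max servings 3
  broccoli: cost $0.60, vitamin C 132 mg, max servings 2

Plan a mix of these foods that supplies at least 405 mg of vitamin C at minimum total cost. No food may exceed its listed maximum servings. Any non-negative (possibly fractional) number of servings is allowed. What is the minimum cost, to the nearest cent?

Cost per mg of vitamin C: broccoli $0.0045, bell pepper $0.0093, kale $0.0101, spinach $0.0329.
Take 2 servings of broccoli: +264.0 mg vitamin C for $1.20 (total $1.20, still need 141.0 mg).
Take 1.549 servings of bell pepper: +141.0 mg vitamin C for $1.32 (total $2.52, still need 0.0 mg).
Greedy by cheapest-per-mg is optimal for a single linear constraint, so the minimum cost is $2.52.

$2.52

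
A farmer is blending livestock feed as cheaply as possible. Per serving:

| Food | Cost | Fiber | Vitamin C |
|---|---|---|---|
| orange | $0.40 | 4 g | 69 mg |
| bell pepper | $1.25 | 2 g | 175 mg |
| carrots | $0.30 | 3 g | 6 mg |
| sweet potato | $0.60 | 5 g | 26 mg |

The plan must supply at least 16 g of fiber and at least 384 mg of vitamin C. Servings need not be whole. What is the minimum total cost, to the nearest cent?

$2.23

With two linear requirements the optimum uses one or two foods; enumerate the corners.
orange only: max(16/4, 384/69) = 5.565 servings → $2.23.
bell pepper only: max(16/2, 384/175) = 8 servings → $10.00.
carrots only: max(16/3, 384/6) = 64 servings → $19.20.
sweet potato only: max(16/5, 384/26) = 14.77 servings → $8.86.
orange + bell pepper with both tight: 3.616 servings and 0.7687 servings → $2.41.
orange + carrots: the both-tight solution has a negative serving — not a feasible corner.
orange + sweet potato with both targets exact would need a negative amount; discard.
bell pepper + carrots with both tight: 2.058 servings and 3.961 servings → $3.76.
bell pepper + sweet potato with both tight: 1.827 servings and 2.469 servings → $3.77.
carrots + sweet potato: intersection lies outside the first quadrant.
Cheapest feasible corner: $2.23.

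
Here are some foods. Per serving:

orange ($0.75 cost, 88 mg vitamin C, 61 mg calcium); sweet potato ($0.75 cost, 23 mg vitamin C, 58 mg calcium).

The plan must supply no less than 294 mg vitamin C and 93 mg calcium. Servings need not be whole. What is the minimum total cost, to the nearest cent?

$2.51

An LP optimum is at a vertex; with two nutrient constraints at most two foods are used. Check each candidate.
orange only: max(294/88, 93/61) = 3.341 servings → $2.51.
sweet potato only: max(294/23, 93/58) = 12.78 servings → $9.59.
orange + sweet potato with both targets exact would need a negative amount; discard.
Cheapest feasible corner: $2.51.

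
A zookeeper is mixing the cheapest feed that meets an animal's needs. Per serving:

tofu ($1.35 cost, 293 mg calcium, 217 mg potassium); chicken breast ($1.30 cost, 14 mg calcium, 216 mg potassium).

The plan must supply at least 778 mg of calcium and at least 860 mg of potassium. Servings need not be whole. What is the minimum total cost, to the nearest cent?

$5.29

Minimising a linear cost over {calcium ≥ 778, potassium ≥ 860, servings ≥ 0} — the optimum is at a vertex, using one or two foods.
tofu only: max(778/293, 860/217) = 3.963 servings → $5.35.
chicken breast only: max(778/14, 860/216) = 55.57 servings → $72.24.
tofu + chicken breast with both tight: 2.589 servings and 1.38 servings → $5.29.
So the least-cost plan costs $5.29.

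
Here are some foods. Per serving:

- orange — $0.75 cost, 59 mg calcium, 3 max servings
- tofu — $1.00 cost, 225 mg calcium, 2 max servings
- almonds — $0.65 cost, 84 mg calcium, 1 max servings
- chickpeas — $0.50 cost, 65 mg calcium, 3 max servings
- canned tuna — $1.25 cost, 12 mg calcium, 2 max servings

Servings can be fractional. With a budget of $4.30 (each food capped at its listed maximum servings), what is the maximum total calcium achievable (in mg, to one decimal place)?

740.8 mg

Calcium per dollar: tofu 225, chickpeas 130, almonds 129.2, orange 78.67, canned tuna 9.6.
Take 2 servings of tofu: spends $2.00, +450.0 mg calcium (running total 450.0 mg).
Take 3 servings of chickpeas: spends $1.50, +195.0 mg calcium (running total 645.0 mg).
Take 1 serving of almonds: spends $0.65, +84.0 mg calcium (running total 729.0 mg).
Take 0.2 servings of orange: spends $0.15, +11.8 mg calcium (running total 740.8 mg).
Filling greedily by calcium-per-dollar is optimal for one linear limit, giving 740.8 mg.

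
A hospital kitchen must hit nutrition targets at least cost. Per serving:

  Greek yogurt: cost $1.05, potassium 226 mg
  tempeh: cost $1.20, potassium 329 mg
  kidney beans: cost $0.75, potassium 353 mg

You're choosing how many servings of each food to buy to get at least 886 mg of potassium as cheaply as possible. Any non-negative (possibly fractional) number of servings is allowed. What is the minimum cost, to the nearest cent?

Cost per mg of potassium: kidney beans $0.0021, tempeh $0.0036, Greek yogurt $0.0046.
With no serving limits, use only kidney beans: 886 mg / 353 mg = 2.51 servings × $0.75 = $1.88.

$1.88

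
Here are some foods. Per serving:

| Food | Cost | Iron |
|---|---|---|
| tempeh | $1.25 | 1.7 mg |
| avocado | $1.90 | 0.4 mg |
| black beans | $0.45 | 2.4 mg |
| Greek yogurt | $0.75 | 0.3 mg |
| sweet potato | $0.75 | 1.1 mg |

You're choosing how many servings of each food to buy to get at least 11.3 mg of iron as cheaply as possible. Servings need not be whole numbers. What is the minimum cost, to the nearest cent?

Cost per mg of iron: black beans $0.1875, sweet potato $0.6818, tempeh $0.7353, Greek yogurt $2.5000, avocado $4.7500.
With no serving limits, use only black beans: 11.3 mg / 2.4 mg = 4.708 servings × $0.45 = $2.12.

$2.12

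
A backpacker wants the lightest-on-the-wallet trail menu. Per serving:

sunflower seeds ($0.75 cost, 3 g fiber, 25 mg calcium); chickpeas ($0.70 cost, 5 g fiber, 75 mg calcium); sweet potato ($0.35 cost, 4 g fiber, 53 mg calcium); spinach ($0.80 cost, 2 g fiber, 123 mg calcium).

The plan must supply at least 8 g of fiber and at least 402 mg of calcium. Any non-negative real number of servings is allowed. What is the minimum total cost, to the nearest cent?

$2.62

For a min-cost LP with two ≥-constraints, a basic feasible solution has at most two positive variables.
sunflower seeds only: max(8/3, 402/25) = 16.08 servings → $12.06.
chickpeas only: max(8/5, 402/75) = 5.36 servings → $3.75.
sweet potato only: max(8/4, 402/53) = 7.585 servings → $2.65.
spinach only: max(8/2, 402/123) = 4 servings → $3.20.
sunflower seeds + chickpeas: the both-tight solution has a negative serving — not a feasible corner.
sunflower seeds + sweet potato: the both-tight solution has a negative serving — not a feasible corner.
sunflower seeds + spinach with both tight: 0.5643 servings and 3.154 servings → $2.95.
chickpeas + sweet potato: the both-tight solution has a negative serving — not a feasible corner.
chickpeas + spinach with both tight: 0.3871 servings and 3.032 servings → $2.70.
sweet potato + spinach with both tight: 0.4663 servings and 3.067 servings → $2.62.
So the least-cost plan costs $2.62.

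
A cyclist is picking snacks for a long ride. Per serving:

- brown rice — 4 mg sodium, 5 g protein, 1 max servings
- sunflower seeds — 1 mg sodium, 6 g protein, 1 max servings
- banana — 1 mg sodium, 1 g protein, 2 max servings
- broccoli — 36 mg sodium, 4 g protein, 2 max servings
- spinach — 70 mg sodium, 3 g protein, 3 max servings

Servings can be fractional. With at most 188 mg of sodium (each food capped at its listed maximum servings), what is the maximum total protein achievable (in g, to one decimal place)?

Protein per mg sodium: sunflower seeds 6, brown rice 1.25, banana 1, broccoli 0.1111, spinach 0.04286.
Take 1 serving of sunflower seeds: uses 1 mg sodium, +6.0 g protein (running total 6.0 g).
Take 1 serving of brown rice: uses 4 mg sodium, +5.0 g protein (running total 11.0 g).
Take 2 servings of banana: uses 2 mg sodium, +2.0 g protein (running total 13.0 g).
Take 2 servings of broccoli: uses 72 mg sodium, +8.0 g protein (running total 21.0 g).
Take 1.557 servings of spinach: uses 109 mg sodium, +4.7 g protein (running total 25.7 g).
Greedy by best ratio exhausts the sodium allowance optimally: 25.7 g.

25.7 g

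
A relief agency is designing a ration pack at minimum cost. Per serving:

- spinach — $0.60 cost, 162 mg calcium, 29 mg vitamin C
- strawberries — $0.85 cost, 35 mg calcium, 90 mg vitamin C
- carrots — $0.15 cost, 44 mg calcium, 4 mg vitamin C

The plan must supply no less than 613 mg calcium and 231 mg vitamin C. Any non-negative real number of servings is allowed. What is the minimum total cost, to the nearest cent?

$3.31

A basic optimal solution has at most two foods positive. Try each food alone and each pair with both targets met exactly.
spinach only: max(613/162, 231/29) = 7.966 servings → $4.78.
strawberries only: max(613/35, 231/90) = 17.51 servings → $14.89.
carrots only: max(613/44, 231/4) = 57.75 servings → $8.66.
spinach + strawberries with both tight: 3.471 servings and 1.448 servings → $3.31.
spinach + carrots: the both-tight solution has a negative serving — not a feasible corner.
strawberries + carrots with both tight: 2.019 servings and 12.33 servings → $3.56.
Cheapest feasible corner: $3.31.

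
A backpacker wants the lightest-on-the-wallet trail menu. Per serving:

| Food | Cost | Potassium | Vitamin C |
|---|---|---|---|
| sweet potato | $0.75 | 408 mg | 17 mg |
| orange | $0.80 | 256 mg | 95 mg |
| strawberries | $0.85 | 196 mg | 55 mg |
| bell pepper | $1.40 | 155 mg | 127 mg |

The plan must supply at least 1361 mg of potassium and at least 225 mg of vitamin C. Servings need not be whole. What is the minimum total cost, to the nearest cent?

$3.16

Check every corner: each single food scaled to meet both minima, and each pair solved so both constraints bind.
sweet potato only: max(1361/408, 225/17) = 13.24 servings → $9.93.
orange only: max(1361/256, 225/95) = 5.316 servings → $4.25.
strawberries only: max(1361/196, 225/55) = 6.944 servings → $5.90.
bell pepper only: max(1361/155, 225/127) = 8.781 servings → $12.29.
sweet potato + orange with both tight: 2.084 servings and 1.996 servings → $3.16.
sweet potato + strawberries with both tight: 1.61 servings and 3.593 servings → $4.26.
sweet potato + bell pepper with both tight: 2.805 servings and 1.396 servings → $4.06.
orange + strawberries: intersection lies outside the first quadrant.
orange + bell pepper with both targets exact would need a negative amount; discard.
strawberries + bell pepper: the both-tight solution has a negative serving — not a feasible corner.
Cheapest feasible corner: $3.16.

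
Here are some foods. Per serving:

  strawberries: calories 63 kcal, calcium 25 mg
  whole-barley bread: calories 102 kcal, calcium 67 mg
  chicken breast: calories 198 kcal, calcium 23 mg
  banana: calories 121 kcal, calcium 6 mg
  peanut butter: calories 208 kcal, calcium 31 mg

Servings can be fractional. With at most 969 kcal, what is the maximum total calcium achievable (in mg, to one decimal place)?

636.5 mg

Calcium per kcal: whole-barley bread 0.6569, strawberries 0.3968, peanut butter 0.149, chicken breast 0.1162, banana 0.04959.
With no serving limits, spend the whole calories allowance on whole-barley bread: 969 kcal / 102 kcal × 67 mg = 636.5 mg.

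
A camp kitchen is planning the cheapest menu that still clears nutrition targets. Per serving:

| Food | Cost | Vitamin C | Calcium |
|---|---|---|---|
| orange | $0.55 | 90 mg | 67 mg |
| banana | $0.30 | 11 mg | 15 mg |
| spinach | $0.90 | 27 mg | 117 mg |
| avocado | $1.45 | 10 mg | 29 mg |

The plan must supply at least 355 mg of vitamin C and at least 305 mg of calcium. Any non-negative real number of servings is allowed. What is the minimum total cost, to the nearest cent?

Two binding constraints pin down two serving amounts, so the optimal mix uses at most two foods. The candidates are each food alone (scaled to the tighter of vitamin C/calcium) and each pair with both constraints tight.
orange only: max(355/90, 305/67) = 4.552 servings → $2.50.
banana only: max(355/11, 305/15) = 32.27 servings → $9.68.
spinach only: max(355/27, 305/117) = 13.15 servings → $11.83.
avocado only: max(355/10, 305/29) = 35.5 servings → $51.48.
orange + banana with both tight: 3.214 servings and 5.979 servings → $3.56.
orange + spinach with both tight: 3.818 servings and 0.4202 servings → $2.48.
orange + avocado with both tight: 3.735 servings and 1.889 servings → $4.79.
banana + spinach: intersection lies outside the first quadrant.
banana + avocado: the both-tight solution has a negative serving — not a feasible corner.
spinach + avocado with both targets exact would need a negative amount; discard.
Cheapest feasible corner: $2.48.

$2.48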